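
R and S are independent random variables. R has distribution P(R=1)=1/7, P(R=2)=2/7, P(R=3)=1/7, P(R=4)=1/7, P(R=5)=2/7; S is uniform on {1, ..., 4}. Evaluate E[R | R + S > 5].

62/15

P(R + S > 5) = 15/28.
Summing R·P(x,y) over outcomes with R + S > 5 gives 31/14.
E[R | R + S > 5] = (31/14) / (15/28) = 62/15.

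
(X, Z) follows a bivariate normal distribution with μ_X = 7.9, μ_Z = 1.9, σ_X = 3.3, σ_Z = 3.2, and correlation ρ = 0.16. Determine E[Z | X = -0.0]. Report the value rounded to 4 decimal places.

0.6743

For a bivariate normal, E[Z | X=x] = μ_Z + ρ·(σ_Z/σ_X)·(x − μ_X).
E[Z | X=-0.0] = 1.9 + (0.16)·(3.2/3.3)·(-0.0 − (7.9)) = 1.9 + (0.15515)·(-7.9) = 0.6743.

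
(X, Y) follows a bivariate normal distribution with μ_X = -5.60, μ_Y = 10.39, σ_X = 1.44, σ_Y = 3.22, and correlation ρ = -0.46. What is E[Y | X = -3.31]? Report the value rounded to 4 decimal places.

For a bivariate normal, E[Y | X=x] = μ_Y + ρ·(σ_Y/σ_X)·(x − μ_X).
E[Y | X=-3.31] = 10.39 + (-0.46)·(3.22/1.44)·(-3.31 − (-5.60)) = 10.39 + (-1.0286)·(2.29) = 8.0345.

8.0345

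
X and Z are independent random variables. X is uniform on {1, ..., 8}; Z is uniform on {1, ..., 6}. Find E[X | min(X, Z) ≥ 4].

6

P(min(X, Z) ≥ 4) = 5/16.
Summing X·P(x,y) over outcomes with min(X, Z) ≥ 4 gives 15/8.
E[X | min(X, Z) ≥ 4] = (15/8) / (5/16) = 6.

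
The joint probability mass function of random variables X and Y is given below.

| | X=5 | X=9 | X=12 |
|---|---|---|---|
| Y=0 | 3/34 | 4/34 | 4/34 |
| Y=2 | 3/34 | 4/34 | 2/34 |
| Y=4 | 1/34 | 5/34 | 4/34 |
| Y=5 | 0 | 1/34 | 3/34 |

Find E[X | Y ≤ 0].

P(Y ≤ 0) = 11/34.
Σ X·P over the event = 5·(3/34) + 9·(4/34) + 12·(4/34) = 99/34.
E[X | Y ≤ 0] = (99/34) / (11/34) = 9.

9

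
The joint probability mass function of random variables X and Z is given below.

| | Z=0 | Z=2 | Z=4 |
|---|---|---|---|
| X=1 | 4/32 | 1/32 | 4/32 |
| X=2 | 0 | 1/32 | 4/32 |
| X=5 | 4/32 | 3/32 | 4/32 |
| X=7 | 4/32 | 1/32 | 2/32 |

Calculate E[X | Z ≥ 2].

P(Z ≥ 2) = 5/8.
Σ X·P over the event = 1·(1/32) + 1·(4/32) + 2·(1/32) + 2·(4/32) + 5·(3/32) + 5·(4/32) + 7·(1/32) + 7·(2/32) = 71/32.
E[X | Z ≥ 2] = (71/32) / (5/8) = 71/20.

71/20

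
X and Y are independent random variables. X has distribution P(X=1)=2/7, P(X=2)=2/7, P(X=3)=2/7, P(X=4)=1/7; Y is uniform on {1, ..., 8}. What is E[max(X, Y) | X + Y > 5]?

P(X + Y > 5) = 37/56.
Summing max(X,Y)·P(x,y) over outcomes with X + Y > 5 gives 27/7.
E[max(X, Y) | X + Y > 5] = (27/7) / (37/56) = 216/37.

216/37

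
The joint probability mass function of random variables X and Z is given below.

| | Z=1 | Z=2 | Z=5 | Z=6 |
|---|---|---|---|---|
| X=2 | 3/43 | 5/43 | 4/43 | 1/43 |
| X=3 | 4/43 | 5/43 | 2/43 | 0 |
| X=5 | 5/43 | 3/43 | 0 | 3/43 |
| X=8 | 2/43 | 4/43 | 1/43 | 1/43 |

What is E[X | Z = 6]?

P(Z = 6) = 5/43.
Summing X·P(X=x,Z=y) over the conditioning event gives 25/43.
E[X | Z = 6] = (25/43) / (5/43) = 5.

5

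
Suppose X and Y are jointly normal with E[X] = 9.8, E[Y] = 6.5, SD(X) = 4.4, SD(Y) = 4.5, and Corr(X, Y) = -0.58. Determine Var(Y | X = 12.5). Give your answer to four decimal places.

13.4379

The conditional variance in a bivariate normal is σ_Y²(1 − ρ²), independent of x.
Var(Y | X=12.5) = (4.5)²·(1 − (-0.58)²) = 20.25·0.6636 = 13.4379.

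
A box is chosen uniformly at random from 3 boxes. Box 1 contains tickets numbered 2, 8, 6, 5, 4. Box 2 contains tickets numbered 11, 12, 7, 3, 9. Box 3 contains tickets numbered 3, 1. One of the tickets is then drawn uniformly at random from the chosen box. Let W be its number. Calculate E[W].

E[W | box 1] = (2+8+6+5+4)/5 = 5.
E[W | box 2] = (11+12+7+3+9)/5 = 42/5.
E[W | box 3] = (3+1)/2 = 2.
By the law of total expectation,
E[W] = (1/3)·(5) + (1/3)·(42/5) + (1/3)·(2) = 77/15.

77/15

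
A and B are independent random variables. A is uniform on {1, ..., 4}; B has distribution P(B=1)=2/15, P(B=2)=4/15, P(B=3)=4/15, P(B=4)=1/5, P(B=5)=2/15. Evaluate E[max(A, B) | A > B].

P(A > B) = 3/10.
Summing max(A,B)·P(x,y) over outcomes with A > B gives 31/30.
E[max(A, B) | A > B] = (31/30) / (3/10) = 31/9.

31/9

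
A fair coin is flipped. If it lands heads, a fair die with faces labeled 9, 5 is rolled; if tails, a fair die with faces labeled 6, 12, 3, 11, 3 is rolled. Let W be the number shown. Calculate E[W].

7

E[W | heads] = (9+5)/2 = 7.
E[W | tails] = (6+12+3+11+3)/5 = 7.
E[W] = (1/2)·(7) + (1/2)·(7) = 7.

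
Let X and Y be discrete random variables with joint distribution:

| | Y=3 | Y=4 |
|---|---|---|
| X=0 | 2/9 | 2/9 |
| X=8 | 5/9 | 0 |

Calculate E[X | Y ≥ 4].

P(Y ≥ 4) = 2/9.
Σ X·P over the event = 0·(2/9) = 0.
E[X | Y ≥ 4] = (0) / (2/9) = 0.

0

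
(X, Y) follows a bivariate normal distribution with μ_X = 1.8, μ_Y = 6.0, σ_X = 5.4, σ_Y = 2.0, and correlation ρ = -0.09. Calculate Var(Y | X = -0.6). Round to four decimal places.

Var(Y | X=x) = (1 − ρ²)·σ_Y².
Var(Y | X=-0.6) = (2.0)²·(1 − (-0.09)²) = 4·0.9919 = 3.9676.

3.9676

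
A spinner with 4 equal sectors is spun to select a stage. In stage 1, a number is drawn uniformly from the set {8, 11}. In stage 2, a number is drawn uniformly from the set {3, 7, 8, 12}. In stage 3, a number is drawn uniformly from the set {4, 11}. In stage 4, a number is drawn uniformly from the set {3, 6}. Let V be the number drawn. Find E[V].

E[V | stage 1] = (8+11)/2 = 19/2.
E[V | stage 2] = (3+7+8+12)/4 = 15/2.
E[V | stage 3] = (4+11)/2 = 15/2.
E[V | stage 4] = (3+6)/2 = 9/2.
By the law of total expectation,
E[V] = (1/4)·(19/2) + (1/4)·(15/2) + (1/4)·(15/2) + (1/4)·(9/2) = 29/4.

29/4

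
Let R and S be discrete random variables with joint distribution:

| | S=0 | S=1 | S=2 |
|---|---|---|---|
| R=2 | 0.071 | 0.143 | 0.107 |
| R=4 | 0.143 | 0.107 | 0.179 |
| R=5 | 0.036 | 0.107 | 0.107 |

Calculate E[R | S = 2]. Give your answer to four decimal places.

P(S = 2) = 0.393.
Σ R·P over the event = 2·(0.107) + 4·(0.179) + 5·(0.107) = 1.465.
E[R | S = 2] = (1.465) / (0.393) = 3.7277.

3.7277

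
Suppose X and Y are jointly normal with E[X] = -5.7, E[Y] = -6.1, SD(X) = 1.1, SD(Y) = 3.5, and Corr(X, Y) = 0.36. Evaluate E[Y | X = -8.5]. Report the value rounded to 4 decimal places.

-9.3073

The regression of Y on X has slope ρ·σ_Y/σ_X and passes through (μ_X, μ_Y).
E[Y | X=-8.5] = -6.1 + (0.36)·(3.5/1.1)·(-8.5 − (-5.7)) = -6.1 + (1.14545)·(-2.8) = -9.3073.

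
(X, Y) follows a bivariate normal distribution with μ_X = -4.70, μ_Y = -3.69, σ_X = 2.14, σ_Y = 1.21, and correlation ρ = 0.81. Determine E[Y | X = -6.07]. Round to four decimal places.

-4.3174

The regression of Y on X has slope ρ·σ_Y/σ_X and passes through (μ_X, μ_Y).
E[Y | X=-6.07] = -3.69 + (0.81)·(1.21/2.14)·(-6.07 − (-4.70)) = -3.69 + (0.45799)·(-1.37) = -4.3174.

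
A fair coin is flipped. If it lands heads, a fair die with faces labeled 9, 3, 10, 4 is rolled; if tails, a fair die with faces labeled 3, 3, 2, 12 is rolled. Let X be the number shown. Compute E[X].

E[X | heads] = (9+3+10+4)/4 = 13/2.
E[X | tails] = (3+3+2+12)/4 = 5.
E[X] = (1/2)·(13/2) + (1/2)·(5) = 23/4.

23/4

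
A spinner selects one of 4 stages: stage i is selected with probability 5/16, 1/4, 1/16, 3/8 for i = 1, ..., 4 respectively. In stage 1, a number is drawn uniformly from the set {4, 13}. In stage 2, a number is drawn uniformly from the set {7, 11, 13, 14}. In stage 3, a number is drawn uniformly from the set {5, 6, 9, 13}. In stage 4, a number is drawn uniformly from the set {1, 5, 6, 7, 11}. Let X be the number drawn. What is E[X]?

E[X | stage 1] = (4+13)/2 = 17/2.
E[X | stage 2] = (7+11+13+14)/4 = 45/4.
E[X | stage 3] = (5+6+9+13)/4 = 33/4.
E[X | stage 4] = (1+5+6+7+11)/5 = 6.
E[X] = (5/16)·(17/2) + (1/4)·(45/4) + (1/16)·(33/4) + (3/8)·(6) = 527/64.

527/64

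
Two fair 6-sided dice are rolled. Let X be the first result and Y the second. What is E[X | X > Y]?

14/3

P(X > Y) = 5/12.
Summing X·P(x,y) over outcomes with X > Y gives 35/18.
E[X | X > Y] = (35/18) / (5/12) = 14/3.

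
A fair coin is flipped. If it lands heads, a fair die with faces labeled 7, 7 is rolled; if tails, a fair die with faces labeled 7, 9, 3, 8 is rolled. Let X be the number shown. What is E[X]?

E[X | heads] = (7+7)/2 = 7.
E[X | tails] = (7+9+3+8)/4 = 27/4.
By the law of total expectation,
E[X] = (1/2)·(7) + (1/2)·(27/4) = 55/8.

55/8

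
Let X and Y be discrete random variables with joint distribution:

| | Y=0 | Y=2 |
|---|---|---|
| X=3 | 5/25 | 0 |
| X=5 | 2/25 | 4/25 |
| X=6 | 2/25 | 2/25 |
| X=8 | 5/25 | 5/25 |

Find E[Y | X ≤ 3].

0

P(X ≤ 3) = 1/5.
Σ Y·P over the event = 0·(5/25) = 0.
E[Y | X ≤ 3] = (0) / (1/5) = 0.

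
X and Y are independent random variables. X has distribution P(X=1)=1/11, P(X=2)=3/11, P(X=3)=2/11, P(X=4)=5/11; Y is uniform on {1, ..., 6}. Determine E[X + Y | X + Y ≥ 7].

P(X + Y ≥ 7) = 1/2.
Summing (X+Y)·P(x,y) over outcomes with X + Y ≥ 7 gives 45/11.
E[X + Y | X + Y ≥ 7] = (45/11) / (1/2) = 90/11.

90/11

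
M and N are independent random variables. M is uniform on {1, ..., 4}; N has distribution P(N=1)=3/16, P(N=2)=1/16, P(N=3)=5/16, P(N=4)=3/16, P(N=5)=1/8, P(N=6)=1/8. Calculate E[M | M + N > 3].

50/19

P(M + N > 3) = 57/64.
Summing M·P(x,y) over outcomes with M + N > 3 gives 75/32.
E[M | M + N > 3] = (75/32) / (57/64) = 50/19.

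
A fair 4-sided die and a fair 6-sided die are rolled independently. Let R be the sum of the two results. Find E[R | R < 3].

2

P(R < 3) = 1/24.
Σ over the event: 2·1/24 = 1/12.
E[R | R < 3] = (1/12) / (1/24) = 2.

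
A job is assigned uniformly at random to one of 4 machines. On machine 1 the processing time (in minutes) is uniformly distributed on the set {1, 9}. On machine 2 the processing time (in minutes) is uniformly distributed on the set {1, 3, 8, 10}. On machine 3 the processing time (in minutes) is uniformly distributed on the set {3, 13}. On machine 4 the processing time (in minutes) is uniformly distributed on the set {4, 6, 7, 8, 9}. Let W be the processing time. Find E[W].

E[W | machine 1] = (1+9)/2 = 5.
E[W | machine 2] = (1+3+8+10)/4 = 11/2.
E[W | machine 3] = (3+13)/2 = 8.
E[W | machine 4] = (4+6+7+8+9)/5 = 34/5.
E[W] = (1/4)·(5) + (1/4)·(11/2) + (1/4)·(8) + (1/4)·(34/5) = 253/40.

253/40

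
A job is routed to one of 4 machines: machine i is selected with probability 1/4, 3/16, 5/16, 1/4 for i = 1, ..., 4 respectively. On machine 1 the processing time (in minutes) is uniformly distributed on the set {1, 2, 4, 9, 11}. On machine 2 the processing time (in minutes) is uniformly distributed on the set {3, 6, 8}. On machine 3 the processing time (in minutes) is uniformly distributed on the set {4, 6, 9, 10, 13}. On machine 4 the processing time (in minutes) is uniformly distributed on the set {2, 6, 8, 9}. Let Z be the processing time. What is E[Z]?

E[Z | machine 1] = (1+2+4+9+11)/5 = 27/5.
E[Z | machine 2] = (3+6+8)/3 = 17/3.
E[Z | machine 3] = (4+6+9+10+13)/5 = 42/5.
E[Z | machine 4] = (2+6+8+9)/4 = 25/4.
By the law of total expectation,
E[Z] = (1/4)·(27/5) + (3/16)·(17/3) + (5/16)·(42/5) + (1/4)·(25/4) = 33/5.

33/5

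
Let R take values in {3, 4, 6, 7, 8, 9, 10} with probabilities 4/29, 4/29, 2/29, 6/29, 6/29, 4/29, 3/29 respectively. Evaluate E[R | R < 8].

41/8

P(R < 8) = 16/29.
Σ over the event: 3·4/29 + 4·4/29 + 6·2/29 + 7·6/29 = 82/29.
E[R | R < 8] = (82/29) / (16/29) = 41/8.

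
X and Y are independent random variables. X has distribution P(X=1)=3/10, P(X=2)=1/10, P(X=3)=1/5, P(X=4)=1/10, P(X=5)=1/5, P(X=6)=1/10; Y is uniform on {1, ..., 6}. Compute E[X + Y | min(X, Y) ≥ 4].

10

P(min(X, Y) ≥ 4) = 1/5.
Summing (X+Y)·P(x,y) over outcomes with min(X, Y) ≥ 4 gives 2.
E[X + Y | min(X, Y) ≥ 4] = (2) / (1/5) = 10.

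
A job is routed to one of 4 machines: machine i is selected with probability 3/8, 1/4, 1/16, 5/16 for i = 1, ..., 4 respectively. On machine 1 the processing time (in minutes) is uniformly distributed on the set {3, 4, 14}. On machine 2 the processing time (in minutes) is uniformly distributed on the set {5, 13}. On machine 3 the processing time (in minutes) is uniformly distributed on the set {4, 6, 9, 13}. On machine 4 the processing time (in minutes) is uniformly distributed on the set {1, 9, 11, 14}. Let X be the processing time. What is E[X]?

E[X | machine 1] = (3+4+14)/3 = 7.
E[X | machine 2] = (5+13)/2 = 9.
E[X | machine 3] = (4+6+9+13)/4 = 8.
E[X | machine 4] = (1+9+11+14)/4 = 35/4.
E[X] = (3/8)·(7) + (1/4)·(9) + (1/16)·(8) + (5/16)·(35/4) = 519/64.

519/64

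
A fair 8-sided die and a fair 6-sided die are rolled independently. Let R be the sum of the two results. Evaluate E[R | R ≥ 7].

P(R ≥ 7) = 11/16.
Σ over the event: 7·1/8 + 8·1/8 + 9·1/8 + 10·5/48 + 11·1/12 + 12·1/16 + 13·1/24 + 14·1/48 = 157/24.
E[R | R ≥ 7] = (157/24) / (11/16) = 314/33.

314/33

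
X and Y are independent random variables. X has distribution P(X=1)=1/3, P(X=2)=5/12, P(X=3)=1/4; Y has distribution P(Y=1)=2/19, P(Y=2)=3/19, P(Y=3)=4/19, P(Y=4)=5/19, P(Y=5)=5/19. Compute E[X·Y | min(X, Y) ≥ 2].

1197/136

P(min(X, Y) ≥ 2) = 34/57.
Summing XY·P(x,y) over outcomes with min(X, Y) ≥ 2 gives 21/4.
E[X·Y | min(X, Y) ≥ 2] = (21/4) / (34/57) = 1197/136.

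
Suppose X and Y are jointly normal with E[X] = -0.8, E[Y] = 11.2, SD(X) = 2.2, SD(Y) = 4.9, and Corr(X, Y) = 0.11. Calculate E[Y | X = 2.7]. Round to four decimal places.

12.0575

For a bivariate normal, E[Y | X=x] = μ_Y + ρ·(σ_Y/σ_X)·(x − μ_X).
E[Y | X=2.7] = 11.2 + (0.11)·(4.9/2.2)·(2.7 − (-0.8)) = 11.2 + (0.245)·(3.5) = 12.0575.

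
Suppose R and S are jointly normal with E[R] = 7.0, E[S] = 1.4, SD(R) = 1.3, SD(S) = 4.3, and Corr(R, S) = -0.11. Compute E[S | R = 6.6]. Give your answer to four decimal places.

1.5455

The regression of S on R has slope ρ·σ_S/σ_R and passes through (μ_R, μ_S).
E[S | R=6.6] = 1.4 + (-0.11)·(4.3/1.3)·(6.6 − (7.0)) = 1.4 + (-0.36385)·(-0.4) = 1.5455.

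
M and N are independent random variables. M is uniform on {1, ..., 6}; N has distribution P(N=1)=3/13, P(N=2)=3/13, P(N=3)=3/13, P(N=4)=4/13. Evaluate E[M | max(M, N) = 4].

P(max(M, N) = 4) = 25/78.
Summing M·P(x,y) over outcomes with max(M, N) = 4 gives 38/39.
E[M | max(M, N) = 4] = (38/39) / (25/78) = 76/25.

76/25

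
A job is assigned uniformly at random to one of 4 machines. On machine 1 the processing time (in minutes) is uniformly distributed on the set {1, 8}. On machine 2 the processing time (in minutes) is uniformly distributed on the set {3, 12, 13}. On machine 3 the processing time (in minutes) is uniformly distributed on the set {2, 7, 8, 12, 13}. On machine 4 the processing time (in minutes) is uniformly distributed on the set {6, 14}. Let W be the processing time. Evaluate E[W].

967/120

E[W | machine 1] = (1+8)/2 = 9/2.
E[W | machine 2] = (3+12+13)/3 = 28/3.
E[W | machine 3] = (2+7+8+12+13)/5 = 42/5.
E[W | machine 4] = (6+14)/2 = 10.
E[W] = (1/4)·(9/2) + (1/4)·(28/3) + (1/4)·(42/5) + (1/4)·(10) = 967/120.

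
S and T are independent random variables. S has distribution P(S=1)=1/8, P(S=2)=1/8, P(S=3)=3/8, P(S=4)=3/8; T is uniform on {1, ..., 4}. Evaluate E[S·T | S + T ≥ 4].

P(S + T ≥ 4) = 29/32.
Summing ST·P(x,y) over outcomes with S + T ≥ 4 gives 235/32.
E[S·T | S + T ≥ 4] = (235/32) / (29/32) = 235/29.

235/29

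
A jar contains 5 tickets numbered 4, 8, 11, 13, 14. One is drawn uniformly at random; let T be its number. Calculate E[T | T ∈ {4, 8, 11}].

P(T ∈ {4, 8, 11}) = 3/5.
Σ over the event: 4·1/5 + 8·1/5 + 11·1/5 = 23/5.
E[T | T ∈ {4, 8, 11}] = (23/5) / (3/5) = 23/3.

23/3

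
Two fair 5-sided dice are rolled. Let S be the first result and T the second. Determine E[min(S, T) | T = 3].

12/5

Outcomes with T = 3: (1,3), (2,3), (3,3), (4,3), (5,3), each with probability 1/25.
E[min(S, T) | T = 3] = (1 + 2 + 3 + 3 + 3) / 5 = 12/5.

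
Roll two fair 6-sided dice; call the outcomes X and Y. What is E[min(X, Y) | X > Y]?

P(X > Y) = 5/12.
Summing min(X,Y)·P(x,y) over outcomes with X > Y gives 35/36.
E[min(X, Y) | X > Y] = (35/36) / (5/12) = 7/3.

7/3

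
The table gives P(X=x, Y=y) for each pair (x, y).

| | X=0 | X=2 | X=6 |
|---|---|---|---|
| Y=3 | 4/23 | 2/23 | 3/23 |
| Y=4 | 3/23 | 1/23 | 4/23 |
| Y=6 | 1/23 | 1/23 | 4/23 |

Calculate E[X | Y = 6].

P(Y = 6) = 6/23.
Σ X·P over the event = 0·(1/23) + 2·(1/23) + 6·(4/23) = 26/23.
E[X | Y = 6] = (26/23) / (6/23) = 13/3.

13/3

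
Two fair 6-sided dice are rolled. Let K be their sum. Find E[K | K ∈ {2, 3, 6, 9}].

37/6

P(K ∈ {2, 3, 6, 9}) = 1/3.
Σ over the event: 2·1/36 + 3·1/18 + 6·5/36 + 9·1/9 = 37/18.
E[K | K ∈ {2, 3, 6, 9}] = (37/18) / (1/3) = 37/6.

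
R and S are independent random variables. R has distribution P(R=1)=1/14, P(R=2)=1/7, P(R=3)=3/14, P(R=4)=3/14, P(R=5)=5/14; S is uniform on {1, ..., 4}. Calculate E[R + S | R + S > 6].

31/4

P(R + S > 6) = 3/7.
Summing (R+S)·P(x,y) over outcomes with R + S > 6 gives 93/28.
E[R + S | R + S > 6] = (93/28) / (3/7) = 31/4.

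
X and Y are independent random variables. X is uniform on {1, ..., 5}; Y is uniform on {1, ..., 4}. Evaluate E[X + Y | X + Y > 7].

25/3

Outcomes with X + Y > 7: (4,4), (5,3), (5,4), each with probability 1/20.
E[X + Y | X + Y > 7] = (8 + 8 + 9) / 3 = 25/3.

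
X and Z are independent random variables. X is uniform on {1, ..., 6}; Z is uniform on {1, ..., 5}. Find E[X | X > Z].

P(X > Z) = 1/2.
Summing X·P(x,y) over outcomes with X > Z gives 7/3.
E[X | X > Z] = (7/3) / (1/2) = 14/3.

14/3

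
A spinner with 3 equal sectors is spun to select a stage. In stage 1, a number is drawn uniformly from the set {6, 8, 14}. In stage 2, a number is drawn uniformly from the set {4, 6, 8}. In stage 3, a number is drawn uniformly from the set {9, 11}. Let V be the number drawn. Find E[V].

E[V | stage 1] = (6+8+14)/3 = 28/3.
E[V | stage 2] = (4+6+8)/3 = 6.
E[V | stage 3] = (9+11)/2 = 10.
E[V] = (1/3)·(28/3) + (1/3)·(6) + (1/3)·(10) = 76/9.

76/9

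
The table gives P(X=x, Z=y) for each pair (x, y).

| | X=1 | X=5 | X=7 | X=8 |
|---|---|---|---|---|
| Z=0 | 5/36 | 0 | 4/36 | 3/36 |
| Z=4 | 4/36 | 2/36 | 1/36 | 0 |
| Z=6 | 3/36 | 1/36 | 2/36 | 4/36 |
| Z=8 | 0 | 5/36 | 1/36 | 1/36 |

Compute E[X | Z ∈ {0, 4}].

78/19

P(Z ∈ {0, 4}) = 19/36.
Σ X·P over the event = 1·(5/36) + 1·(4/36) + 5·(2/36) + 7·(4/36) + 7·(1/36) + 8·(3/36) = 13/6.
E[X | Z ∈ {0, 4}] = (13/6) / (19/36) = 78/19.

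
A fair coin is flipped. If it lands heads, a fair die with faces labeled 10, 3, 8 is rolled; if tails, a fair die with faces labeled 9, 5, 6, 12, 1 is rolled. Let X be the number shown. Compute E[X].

E[X | heads] = (10+3+8)/3 = 7.
E[X | tails] = (9+5+6+12+1)/5 = 33/5.
By the law of total expectation,
E[X] = (1/2)·(7) + (1/2)·(33/5) = 34/5.

34/5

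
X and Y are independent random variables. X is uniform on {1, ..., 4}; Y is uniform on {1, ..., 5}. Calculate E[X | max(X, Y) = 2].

5/3

Outcomes with max(X, Y) = 2: (1,2), (2,1), (2,2), each with probability 1/20.
E[X | max(X, Y) = 2] = (1 + 2 + 2) / 3 = 5/3.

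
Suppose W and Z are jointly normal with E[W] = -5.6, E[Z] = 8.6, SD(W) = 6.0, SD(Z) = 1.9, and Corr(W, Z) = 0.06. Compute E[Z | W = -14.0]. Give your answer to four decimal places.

The regression of Z on W has slope ρ·σ_Z/σ_W and passes through (μ_W, μ_Z).
E[Z | W=-14.0] = 8.6 + (0.06)·(1.9/6.0)·(-14.0 − (-5.6)) = 8.6 + (0.019)·(-8.4) = 8.4404.

8.4404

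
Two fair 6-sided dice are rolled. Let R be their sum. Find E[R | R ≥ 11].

34/3

P(R ≥ 11) = 1/12.
Σ over the event: 11·1/18 + 12·1/36 = 17/18.
E[R | R ≥ 11] = (17/18) / (1/12) = 34/3.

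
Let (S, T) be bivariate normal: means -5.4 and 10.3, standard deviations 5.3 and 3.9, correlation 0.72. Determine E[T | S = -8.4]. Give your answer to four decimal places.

For a bivariate normal, E[T | S=x] = μ_T + ρ·(σ_T/σ_S)·(x − μ_S).
E[T | S=-8.4] = 10.3 + (0.72)·(3.9/5.3)·(-8.4 − (-5.4)) = 10.3 + (0.52981)·(-3) = 8.7106.

8.7106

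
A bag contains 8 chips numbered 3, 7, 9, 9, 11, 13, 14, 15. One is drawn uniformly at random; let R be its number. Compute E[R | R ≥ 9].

P(R ≥ 9) = 3/4.
Σ over the event: 9·1/4 + 11·1/8 + 13·1/8 + 14·1/8 + 15·1/8 = 71/8.
E[R | R ≥ 9] = (71/8) / (3/4) = 71/6.

71/6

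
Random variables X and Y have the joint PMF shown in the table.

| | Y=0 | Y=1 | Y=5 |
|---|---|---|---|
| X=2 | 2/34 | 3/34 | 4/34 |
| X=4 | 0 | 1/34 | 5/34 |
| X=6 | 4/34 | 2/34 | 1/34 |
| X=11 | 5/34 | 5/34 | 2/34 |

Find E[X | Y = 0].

P(Y = 0) = 11/34.
Σ X·P over the event = 2·(2/34) + 6·(4/34) + 11·(5/34) = 83/34.
E[X | Y = 0] = (83/34) / (11/34) = 83/11.

83/11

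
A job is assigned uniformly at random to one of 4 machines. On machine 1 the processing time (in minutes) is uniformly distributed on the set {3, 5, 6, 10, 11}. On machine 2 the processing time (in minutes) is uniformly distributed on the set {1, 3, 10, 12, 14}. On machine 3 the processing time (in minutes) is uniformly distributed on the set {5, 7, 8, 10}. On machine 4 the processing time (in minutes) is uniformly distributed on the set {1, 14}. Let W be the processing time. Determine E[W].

E[W | machine 1] = (3+5+6+10+11)/5 = 7.
E[W | machine 2] = (1+3+10+12+14)/5 = 8.
E[W | machine 3] = (5+7+8+10)/4 = 15/2.
E[W | machine 4] = (1+14)/2 = 15/2.
By the law of total expectation,
E[W] = (1/4)·(7) + (1/4)·(8) + (1/4)·(15/2) + (1/4)·(15/2) = 15/2.

15/2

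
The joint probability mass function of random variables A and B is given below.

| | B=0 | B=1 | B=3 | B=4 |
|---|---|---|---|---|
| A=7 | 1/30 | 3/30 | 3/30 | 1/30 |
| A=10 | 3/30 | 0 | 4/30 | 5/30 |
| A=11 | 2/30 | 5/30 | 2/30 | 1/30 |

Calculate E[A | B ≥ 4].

68/7

P(B ≥ 4) = 7/30.
Σ A·P over the event = 7·(1/30) + 10·(5/30) + 11·(1/30) = 34/15.
E[A | B ≥ 4] = (34/15) / (7/30) = 68/7.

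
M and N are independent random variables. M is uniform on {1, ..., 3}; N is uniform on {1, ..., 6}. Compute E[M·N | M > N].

11/3

Outcomes with M > N: (2,1), (3,1), (3,2), each with probability 1/18.
E[M·N | M > N] = (2 + 3 + 6) / 3 = 11/3.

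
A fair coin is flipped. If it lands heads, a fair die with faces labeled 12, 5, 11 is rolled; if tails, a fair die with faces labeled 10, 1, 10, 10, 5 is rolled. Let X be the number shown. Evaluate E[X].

124/15

E[X | heads] = (12+5+11)/3 = 28/3.
E[X | tails] = (10+1+10+10+5)/5 = 36/5.
E[X] = (1/2)·(28/3) + (1/2)·(36/5) = 124/15.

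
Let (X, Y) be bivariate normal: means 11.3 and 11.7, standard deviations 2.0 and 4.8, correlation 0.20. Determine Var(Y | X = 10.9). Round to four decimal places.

The conditional variance in a bivariate normal is σ_Y²(1 − ρ²), independent of x.
Var(Y | X=10.9) = (4.8)²·(1 − (0.20)²) = 23.04·0.96 = 22.1184.

22.1184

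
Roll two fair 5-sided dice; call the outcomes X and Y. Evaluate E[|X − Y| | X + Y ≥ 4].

19/11

P(X + Y ≥ 4) = 22/25.
Summing |X−Y|·P(x,y) over outcomes with X + Y ≥ 4 gives 38/25.
E[|X − Y| | X + Y ≥ 4] = (38/25) / (22/25) = 19/11.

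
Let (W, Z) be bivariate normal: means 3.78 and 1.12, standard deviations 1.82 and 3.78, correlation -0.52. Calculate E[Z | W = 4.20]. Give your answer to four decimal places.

The regression of Z on W has slope ρ·σ_Z/σ_W and passes through (μ_W, μ_Z).
E[Z | W=4.20] = 1.12 + (-0.52)·(3.78/1.82)·(4.20 − (3.78)) = 1.12 + (-1.08)·(0.42) = 0.6664.

0.6664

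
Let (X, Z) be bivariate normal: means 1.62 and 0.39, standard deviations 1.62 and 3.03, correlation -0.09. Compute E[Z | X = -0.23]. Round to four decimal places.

0.7014

The regression of Z on X has slope ρ·σ_Z/σ_X and passes through (μ_X, μ_Z).
E[Z | X=-0.23] = 0.39 + (-0.09)·(3.03/1.62)·(-0.23 − (1.62)) = 0.39 + (-0.16833)·(-1.85) = 0.7014.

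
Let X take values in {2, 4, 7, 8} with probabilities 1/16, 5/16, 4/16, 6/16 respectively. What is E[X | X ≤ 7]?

P(X ≤ 7) = 5/8.
Σ over the event: 2·1/16 + 4·5/16 + 7·1/4 = 25/8.
E[X | X ≤ 7] = (25/8) / (5/8) = 5.

5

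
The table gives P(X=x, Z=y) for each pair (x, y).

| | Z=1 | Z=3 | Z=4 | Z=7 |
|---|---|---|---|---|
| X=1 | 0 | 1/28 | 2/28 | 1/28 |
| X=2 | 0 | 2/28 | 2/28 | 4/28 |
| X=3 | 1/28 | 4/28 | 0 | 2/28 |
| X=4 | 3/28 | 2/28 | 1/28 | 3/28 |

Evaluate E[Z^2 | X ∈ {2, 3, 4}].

565/24

P(X ∈ {2, 3, 4}) = 6/7.
Summing Z^2·P(X=x,Z=y) over the conditioning event gives 565/28.
E[Z^2 | X ∈ {2, 3, 4}] = (565/28) / (6/7) = 565/24.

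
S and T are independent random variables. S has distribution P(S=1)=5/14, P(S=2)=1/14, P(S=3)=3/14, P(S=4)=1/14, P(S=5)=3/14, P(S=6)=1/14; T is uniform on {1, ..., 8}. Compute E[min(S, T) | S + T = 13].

21/4

P(S + T = 13) = 1/28.
Summing min(S,T)·P(x,y) over outcomes with S + T = 13 gives 3/16.
E[min(S, T) | S + T = 13] = (3/16) / (1/28) = 21/4.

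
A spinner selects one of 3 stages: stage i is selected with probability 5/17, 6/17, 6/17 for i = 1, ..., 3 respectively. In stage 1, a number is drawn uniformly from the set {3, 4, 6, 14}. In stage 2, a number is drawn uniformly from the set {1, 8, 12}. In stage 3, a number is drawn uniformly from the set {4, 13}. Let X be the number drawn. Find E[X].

507/68

E[X | stage 1] = (3+4+6+14)/4 = 27/4.
E[X | stage 2] = (1+8+12)/3 = 7.
E[X | stage 3] = (4+13)/2 = 17/2.
By the law of total expectation,
E[X] = (5/17)·(27/4) + (6/17)·(7) + (6/17)·(17/2) = 507/68.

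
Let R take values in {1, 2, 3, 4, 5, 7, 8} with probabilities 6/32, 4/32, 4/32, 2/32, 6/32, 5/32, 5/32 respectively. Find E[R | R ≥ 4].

P(R ≥ 4) = 9/16.
Σ over the event: 4·1/16 + 5·3/16 + 7·5/32 + 8·5/32 = 113/32.
E[R | R ≥ 4] = (113/32) / (9/16) = 113/18.

113/18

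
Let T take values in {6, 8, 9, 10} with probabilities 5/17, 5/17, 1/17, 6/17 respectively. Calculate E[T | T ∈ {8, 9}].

P(T ∈ {8, 9}) = 6/17.
Σ over the event: 8·5/17 + 9·1/17 = 49/17.
E[T | T ∈ {8, 9}] = (49/17) / (6/17) = 49/6.

49/6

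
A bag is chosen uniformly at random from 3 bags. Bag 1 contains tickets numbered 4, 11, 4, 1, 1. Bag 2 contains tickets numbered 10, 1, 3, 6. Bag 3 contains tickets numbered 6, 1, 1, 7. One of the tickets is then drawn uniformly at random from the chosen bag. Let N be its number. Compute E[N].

E[N | bag 1] = (4+11+4+1+1)/5 = 21/5.
E[N | bag 2] = (10+1+3+6)/4 = 5.
E[N | bag 3] = (6+1+1+7)/4 = 15/4.
E[N] = (1/3)·(21/5) + (1/3)·(5) + (1/3)·(15/4) = 259/60.

259/60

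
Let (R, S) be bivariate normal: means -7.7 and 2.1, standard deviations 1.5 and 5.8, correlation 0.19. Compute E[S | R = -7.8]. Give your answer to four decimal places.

2.0265

The regression of S on R has slope ρ·σ_S/σ_R and passes through (μ_R, μ_S).
E[S | R=-7.8] = 2.1 + (0.19)·(5.8/1.5)·(-7.8 − (-7.7)) = 2.1 + (0.73467)·(-0.1) = 2.0265.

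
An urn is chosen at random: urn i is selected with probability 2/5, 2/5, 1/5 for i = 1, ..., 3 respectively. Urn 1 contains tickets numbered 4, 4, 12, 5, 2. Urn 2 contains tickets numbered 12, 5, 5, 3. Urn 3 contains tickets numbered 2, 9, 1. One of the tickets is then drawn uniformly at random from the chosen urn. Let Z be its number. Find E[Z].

273/50

E[Z | urn 1] = (4+4+12+5+2)/5 = 27/5.
E[Z | urn 2] = (12+5+5+3)/4 = 25/4.
E[Z | urn 3] = (2+9+1)/3 = 4.
By the law of total expectation,
E[Z] = (2/5)·(27/5) + (2/5)·(25/4) + (1/5)·(4) = 273/50.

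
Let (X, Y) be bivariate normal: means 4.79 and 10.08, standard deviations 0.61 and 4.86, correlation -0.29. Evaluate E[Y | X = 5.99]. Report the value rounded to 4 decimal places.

For a bivariate normal, E[Y | X=x] = μ_Y + ρ·(σ_Y/σ_X)·(x − μ_X).
E[Y | X=5.99] = 10.08 + (-0.29)·(4.86/0.61)·(5.99 − (4.79)) = 10.08 + (-2.3105)·(1.2) = 7.3074.

7.3074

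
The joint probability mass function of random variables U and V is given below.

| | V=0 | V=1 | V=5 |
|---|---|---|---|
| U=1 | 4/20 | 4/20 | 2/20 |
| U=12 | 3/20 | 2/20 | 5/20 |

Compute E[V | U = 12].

27/10

P(U = 12) = 1/2.
Σ V·P over the event = 0·(3/20) + 1·(2/20) + 5·(5/20) = 27/20.
E[V | U = 12] = (27/20) / (1/2) = 27/10.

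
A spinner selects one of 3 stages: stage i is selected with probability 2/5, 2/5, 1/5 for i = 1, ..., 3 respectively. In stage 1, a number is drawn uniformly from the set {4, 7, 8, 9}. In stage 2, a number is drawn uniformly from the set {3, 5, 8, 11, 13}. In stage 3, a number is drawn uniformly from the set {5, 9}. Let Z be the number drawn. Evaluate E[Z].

37/5

E[Z | stage 1] = (4+7+8+9)/4 = 7.
E[Z | stage 2] = (3+5+8+11+13)/5 = 8.
E[Z | stage 3] = (5+9)/2 = 7.
By the law of total expectation,
E[Z] = (2/5)·(7) + (2/5)·(8) + (1/5)·(7) = 37/5.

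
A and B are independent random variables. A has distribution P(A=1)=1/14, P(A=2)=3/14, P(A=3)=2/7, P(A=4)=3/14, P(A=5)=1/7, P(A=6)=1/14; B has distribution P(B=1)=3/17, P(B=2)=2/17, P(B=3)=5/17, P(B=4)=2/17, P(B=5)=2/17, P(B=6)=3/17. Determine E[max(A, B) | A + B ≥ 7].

P(A + B ≥ 7) = 127/238.
Summing max(A,B)·P(x,y) over outcomes with A + B ≥ 7 gives 331/119.
E[max(A, B) | A + B ≥ 7] = (331/119) / (127/238) = 662/127.

662/127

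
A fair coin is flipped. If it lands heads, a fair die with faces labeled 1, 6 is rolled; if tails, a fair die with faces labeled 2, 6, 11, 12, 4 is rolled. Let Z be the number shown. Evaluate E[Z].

E[Z | heads] = (1+6)/2 = 7/2.
E[Z | tails] = (2+6+11+12+4)/5 = 7.
By the law of total expectation,
E[Z] = (1/2)·(7/2) + (1/2)·(7) = 21/4.

21/4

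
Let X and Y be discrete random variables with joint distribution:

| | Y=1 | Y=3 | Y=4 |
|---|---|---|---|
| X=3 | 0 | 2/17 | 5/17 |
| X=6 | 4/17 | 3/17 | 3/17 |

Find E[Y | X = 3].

P(X = 3) = 7/17.
Summing Y·P(X=x,Y=y) over the conditioning event gives 26/17.
E[Y | X = 3] = (26/17) / (7/17) = 26/7.

26/7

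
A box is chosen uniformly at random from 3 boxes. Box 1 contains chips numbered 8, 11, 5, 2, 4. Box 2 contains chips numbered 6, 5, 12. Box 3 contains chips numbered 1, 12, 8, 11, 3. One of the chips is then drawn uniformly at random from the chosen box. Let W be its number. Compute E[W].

62/9

E[W | box 1] = (8+11+5+2+4)/5 = 6.
E[W | box 2] = (6+5+12)/3 = 23/3.
E[W | box 3] = (1+12+8+11+3)/5 = 7.
E[W] = (1/3)·(6) + (1/3)·(23/3) + (1/3)·(7) = 62/9.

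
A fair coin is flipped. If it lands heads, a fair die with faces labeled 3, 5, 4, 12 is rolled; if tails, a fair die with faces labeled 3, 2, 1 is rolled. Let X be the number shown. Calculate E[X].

E[X | heads] = (3+5+4+12)/4 = 6.
E[X | tails] = (3+2+1)/3 = 2.
E[X] = (1/2)·(6) + (1/2)·(2) = 4.

4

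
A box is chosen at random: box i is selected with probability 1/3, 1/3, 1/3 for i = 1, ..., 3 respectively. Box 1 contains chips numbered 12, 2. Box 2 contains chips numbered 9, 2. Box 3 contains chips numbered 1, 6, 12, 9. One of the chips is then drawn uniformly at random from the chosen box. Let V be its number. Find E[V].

13/2

E[V | box 1] = (12+2)/2 = 7.
E[V | box 2] = (9+2)/2 = 11/2.
E[V | box 3] = (1+6+12+9)/4 = 7.
By the law of total expectation,
E[V] = (1/3)·(7) + (1/3)·(11/2) + (1/3)·(7) = 13/2.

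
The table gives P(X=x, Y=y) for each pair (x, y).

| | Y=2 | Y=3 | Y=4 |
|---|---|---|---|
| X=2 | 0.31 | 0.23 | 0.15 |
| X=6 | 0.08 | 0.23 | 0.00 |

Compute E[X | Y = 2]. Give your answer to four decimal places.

P(Y = 2) = 0.39.
Σ X·P over the event = 2·(0.31) + 6·(0.08) = 1.10.
E[X | Y = 2] = (1.10) / (0.39) = 2.8205.

2.8205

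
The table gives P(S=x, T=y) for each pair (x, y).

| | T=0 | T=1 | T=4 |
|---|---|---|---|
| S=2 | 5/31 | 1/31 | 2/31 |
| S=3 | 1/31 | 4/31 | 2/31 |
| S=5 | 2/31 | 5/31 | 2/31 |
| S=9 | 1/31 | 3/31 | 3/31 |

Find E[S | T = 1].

P(T = 1) = 13/31.
Σ S·P over the event = 2·(1/31) + 3·(4/31) + 5·(5/31) + 9·(3/31) = 66/31.
E[S | T = 1] = (66/31) / (13/31) = 66/13.

66/13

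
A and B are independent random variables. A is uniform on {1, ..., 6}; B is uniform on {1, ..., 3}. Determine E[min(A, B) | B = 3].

Outcomes with B = 3: (1,3), (2,3), (3,3), (4,3), (5,3), (6,3), each with probability 1/18.
E[min(A, B) | B = 3] = (1 + 2 + 3 + 3 + 3 + 3) / 6 = 5/2.

5/2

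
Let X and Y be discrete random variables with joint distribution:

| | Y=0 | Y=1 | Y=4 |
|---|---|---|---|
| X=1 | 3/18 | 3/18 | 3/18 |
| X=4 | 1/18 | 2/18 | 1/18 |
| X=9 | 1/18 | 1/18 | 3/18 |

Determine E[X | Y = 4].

34/7

P(Y = 4) = 7/18.
Σ X·P over the event = 1·(3/18) + 4·(1/18) + 9·(3/18) = 17/9.
E[X | Y = 4] = (17/9) / (7/18) = 34/7.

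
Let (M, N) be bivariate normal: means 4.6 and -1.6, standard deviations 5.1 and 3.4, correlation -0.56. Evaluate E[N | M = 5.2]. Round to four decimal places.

-1.8240

The regression of N on M has slope ρ·σ_N/σ_M and passes through (μ_M, μ_N).
E[N | M=5.2] = -1.6 + (-0.56)·(3.4/5.1)·(5.2 − (4.6)) = -1.6 + (-0.37333)·(0.6) = -1.8240.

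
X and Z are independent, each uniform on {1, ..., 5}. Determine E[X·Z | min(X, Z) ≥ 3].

16

P(min(X, Z) ≥ 3) = 9/25.
Summing XZ·P(x,y) over outcomes with min(X, Z) ≥ 3 gives 144/25.
E[X·Z | min(X, Z) ≥ 3] = (144/25) / (9/25) = 16.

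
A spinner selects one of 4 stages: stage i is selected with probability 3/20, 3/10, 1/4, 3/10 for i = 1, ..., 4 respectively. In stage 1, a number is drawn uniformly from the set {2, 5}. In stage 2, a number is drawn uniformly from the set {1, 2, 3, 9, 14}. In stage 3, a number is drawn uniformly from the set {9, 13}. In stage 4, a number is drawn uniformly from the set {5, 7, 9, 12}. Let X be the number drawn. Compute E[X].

749/100

E[X | stage 1] = (2+5)/2 = 7/2.
E[X | stage 2] = (1+2+3+9+14)/5 = 29/5.
E[X | stage 3] = (9+13)/2 = 11.
E[X | stage 4] = (5+7+9+12)/4 = 33/4.
E[X] = (3/20)·(7/2) + (3/10)·(29/5) + (1/4)·(11) + (3/10)·(33/4) = 749/100.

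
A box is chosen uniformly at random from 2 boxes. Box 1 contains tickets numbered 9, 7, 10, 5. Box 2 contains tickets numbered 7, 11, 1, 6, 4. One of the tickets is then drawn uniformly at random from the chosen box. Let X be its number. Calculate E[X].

E[X | box 1] = (9+7+10+5)/4 = 31/4.
E[X | box 2] = (7+11+1+6+4)/5 = 29/5.
E[X] = (1/2)·(31/4) + (1/2)·(29/5) = 271/40.

271/40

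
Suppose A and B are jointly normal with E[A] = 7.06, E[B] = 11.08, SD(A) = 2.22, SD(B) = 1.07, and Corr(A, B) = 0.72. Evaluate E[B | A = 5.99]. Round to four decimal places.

10.7087

The regression of B on A has slope ρ·σ_B/σ_A and passes through (μ_A, μ_B).
E[B | A=5.99] = 11.08 + (0.72)·(1.07/2.22)·(5.99 − (7.06)) = 11.08 + (0.34703)·(-1.07) = 10.7087.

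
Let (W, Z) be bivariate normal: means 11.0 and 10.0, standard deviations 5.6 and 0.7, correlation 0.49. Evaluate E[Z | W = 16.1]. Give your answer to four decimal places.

E[Z | W=x] = μ_Z + ρ(σ_Z/σ_W)(x − μ_W) for jointly normal variables.
E[Z | W=16.1] = 10.0 + (0.49)·(0.7/5.6)·(16.1 − (11.0)) = 10.0 + (0.06125)·(5.1) = 10.3124.

10.3124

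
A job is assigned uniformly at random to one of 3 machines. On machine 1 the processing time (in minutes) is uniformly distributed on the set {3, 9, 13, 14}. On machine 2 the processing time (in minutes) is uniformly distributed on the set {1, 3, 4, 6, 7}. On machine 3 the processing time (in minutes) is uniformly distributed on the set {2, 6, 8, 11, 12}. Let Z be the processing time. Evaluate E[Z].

E[Z | machine 1] = (3+9+13+14)/4 = 39/4.
E[Z | machine 2] = (1+3+4+6+7)/5 = 21/5.
E[Z | machine 3] = (2+6+8+11+12)/5 = 39/5.
E[Z] = (1/3)·(39/4) + (1/3)·(21/5) + (1/3)·(39/5) = 29/4.

29/4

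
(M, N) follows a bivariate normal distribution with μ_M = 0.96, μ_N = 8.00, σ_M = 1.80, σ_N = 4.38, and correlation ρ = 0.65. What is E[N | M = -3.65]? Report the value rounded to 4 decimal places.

For a bivariate normal, E[N | M=x] = μ_N + ρ·(σ_N/σ_M)·(x − μ_M).
E[N | M=-3.65] = 8.00 + (0.65)·(4.38/1.80)·(-3.65 − (0.96)) = 8.00 + (1.58167)·(-4.61) = 0.7085.

0.7085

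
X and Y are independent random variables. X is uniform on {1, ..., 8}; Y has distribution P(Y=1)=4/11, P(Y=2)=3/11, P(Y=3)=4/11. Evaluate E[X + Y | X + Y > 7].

301/33

P(X + Y > 7) = 3/8.
Summing (X+Y)·P(x,y) over outcomes with X + Y > 7 gives 301/88.
E[X + Y | X + Y > 7] = (301/88) / (3/8) = 301/33.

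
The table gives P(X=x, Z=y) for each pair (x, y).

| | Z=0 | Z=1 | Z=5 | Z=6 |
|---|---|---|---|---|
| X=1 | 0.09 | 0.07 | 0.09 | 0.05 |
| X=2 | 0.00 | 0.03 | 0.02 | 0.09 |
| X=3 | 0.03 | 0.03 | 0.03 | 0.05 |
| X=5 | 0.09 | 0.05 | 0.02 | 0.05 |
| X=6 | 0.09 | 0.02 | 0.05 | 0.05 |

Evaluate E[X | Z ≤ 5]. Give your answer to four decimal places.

3.3521

P(Z ≤ 5) = 0.71.
Summing X·P(X=x,Z=y) over the conditioning event gives 2.38.
E[X | Z ≤ 5] = (2.38) / (0.71) = 3.3521.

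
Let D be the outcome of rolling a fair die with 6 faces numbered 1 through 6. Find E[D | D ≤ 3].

Given D ≤ 3, D is equally likely to be any of {1, 2, 3}.
E[D | D ≤ 3] = (1 + 2 + 3) / 3 = 2.

2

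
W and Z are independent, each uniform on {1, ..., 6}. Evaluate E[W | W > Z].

14/3

P(W > Z) = 5/12.
Summing W·P(x,y) over outcomes with W > Z gives 35/18.
E[W | W > Z] = (35/18) / (5/12) = 14/3.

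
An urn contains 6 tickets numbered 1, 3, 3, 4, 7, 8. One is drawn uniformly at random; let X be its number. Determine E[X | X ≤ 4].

P(X ≤ 4) = 2/3.
Σ over the event: 1·1/6 + 3·1/3 + 4·1/6 = 11/6.
E[X | X ≤ 4] = (11/6) / (2/3) = 11/4.

11/4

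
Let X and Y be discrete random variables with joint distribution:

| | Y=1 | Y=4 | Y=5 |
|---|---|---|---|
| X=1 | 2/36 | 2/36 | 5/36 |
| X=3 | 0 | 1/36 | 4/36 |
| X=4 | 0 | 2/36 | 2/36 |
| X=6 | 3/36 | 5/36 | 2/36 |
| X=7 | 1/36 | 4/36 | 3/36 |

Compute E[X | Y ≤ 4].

P(Y ≤ 4) = 5/9.
Σ X·P over the event = 1·(2/36) + 1·(2/36) + 3·(1/36) + 4·(2/36) + 6·(3/36) + 6·(5/36) + 7·(1/36) + 7·(4/36) = 49/18.
E[X | Y ≤ 4] = (49/18) / (5/9) = 49/10.

49/10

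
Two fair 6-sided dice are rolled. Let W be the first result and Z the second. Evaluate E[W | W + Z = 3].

Outcomes with W + Z = 3: (1,2), (2,1), each with probability 1/36.
E[W | W + Z = 3] = (1 + 2) / 2 = 3/2.

3/2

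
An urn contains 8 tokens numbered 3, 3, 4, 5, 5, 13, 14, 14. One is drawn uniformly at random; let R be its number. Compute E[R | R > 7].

41/3

P(R > 7) = 3/8.
Σ over the event: 13·1/8 + 14·1/4 = 41/8.
E[R | R > 7] = (41/8) / (3/8) = 41/3.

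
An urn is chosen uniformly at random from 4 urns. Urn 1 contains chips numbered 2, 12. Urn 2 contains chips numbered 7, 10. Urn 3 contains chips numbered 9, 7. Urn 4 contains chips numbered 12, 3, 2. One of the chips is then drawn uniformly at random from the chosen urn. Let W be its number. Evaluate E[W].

175/24

E[W | urn 1] = (2+12)/2 = 7.
E[W | urn 2] = (7+10)/2 = 17/2.
E[W | urn 3] = (9+7)/2 = 8.
E[W | urn 4] = (12+3+2)/3 = 17/3.
E[W] = (1/4)·(7) + (1/4)·(17/2) + (1/4)·(8) + (1/4)·(17/3) = 175/24.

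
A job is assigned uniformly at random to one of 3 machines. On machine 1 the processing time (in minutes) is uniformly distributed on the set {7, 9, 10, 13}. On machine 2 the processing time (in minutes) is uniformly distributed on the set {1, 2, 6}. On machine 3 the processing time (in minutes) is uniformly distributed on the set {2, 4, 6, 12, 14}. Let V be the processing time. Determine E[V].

407/60

E[V | machine 1] = (7+9+10+13)/4 = 39/4.
E[V | machine 2] = (1+2+6)/3 = 3.
E[V | machine 3] = (2+4+6+12+14)/5 = 38/5.
E[V] = (1/3)·(39/4) + (1/3)·(3) + (1/3)·(38/5) = 407/60.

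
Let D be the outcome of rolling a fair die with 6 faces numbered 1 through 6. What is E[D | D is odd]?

3

Given D is odd, D is equally likely to be any of {1, 3, 5}.
E[D | D is odd] = (1 + 3 + 5) / 3 = 3.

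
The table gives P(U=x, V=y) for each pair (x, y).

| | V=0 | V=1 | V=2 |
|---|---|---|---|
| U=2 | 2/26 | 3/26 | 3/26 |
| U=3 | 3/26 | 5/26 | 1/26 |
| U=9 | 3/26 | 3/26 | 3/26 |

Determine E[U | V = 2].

36/7

P(V = 2) = 7/26.
Σ U·P over the event = 2·(3/26) + 3·(1/26) + 9·(3/26) = 18/13.
E[U | V = 2] = (18/13) / (7/26) = 36/7.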